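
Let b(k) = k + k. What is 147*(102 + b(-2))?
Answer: 14406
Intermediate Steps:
b(k) = 2*k
147*(102 + b(-2)) = 147*(102 + 2*(-2)) = 147*(102 - 4) = 147*98 = 14406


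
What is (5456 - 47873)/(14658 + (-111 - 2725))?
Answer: -42417/11822 ≈ -3.5880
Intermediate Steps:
(5456 - 47873)/(14658 + (-111 - 2725)) = -42417/(14658 - 2836) = -42417/11822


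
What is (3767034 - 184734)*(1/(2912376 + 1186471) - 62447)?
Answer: -916928010623438400/4098847 ≈ -2.2370e+11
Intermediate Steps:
(3767034 - 184734)*(1/(2912376 + 1186471) - 62447) = 3582300*(1/4098847 - 62447) = 3582300*(-255960698608/4098847) = -916928010623438400/4098847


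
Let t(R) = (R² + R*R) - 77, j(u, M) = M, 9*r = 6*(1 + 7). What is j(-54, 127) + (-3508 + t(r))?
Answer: -30610/9 ≈ -3401.1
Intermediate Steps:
r = 16/3 (r = (6*(1 + 7))/9 = (6*8)/9 = (⅑)*48 = 16/3 ≈ 5.3333)
t(R) = -77 + 2*R² (t(R) = (R² + R²) - 77 = 2*R² - 77 = -77 + 2*R²)
j(-54, 127) + (-3508 + t(r)) = 127 + (-3508 + (-77 + 2*(16/3)²)) = 127 + (-3508 + (-77 + 2*(256/9))) = 127 + (-3508 + (-77 + 512/9)) = 127 + (-3508 - 181/9) = 127 - 31753/9 = -30610/9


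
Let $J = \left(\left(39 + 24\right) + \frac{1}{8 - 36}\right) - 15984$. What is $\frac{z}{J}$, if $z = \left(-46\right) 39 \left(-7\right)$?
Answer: $- \frac{351624}{445789} \approx -0.78877$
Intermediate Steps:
$z = 12558$ ($z = \left(-1794\right) \left(-7\right) = 12558$)
$J = - \frac{445789}{28}$ ($J = \left(63 + \frac{1}{-28}\right) - 15984 = \left(63 - \frac{1}{28}\right) - 15984 = \frac{1763}{28} - 15984 = - \frac{445789}{28} \approx -15921.0$)
$\frac{z}{J} = \frac{12558}{- \frac{445789}{28}} = 12558 \left(- \frac{28}{445789}\right) = - \frac{351624}{445789}$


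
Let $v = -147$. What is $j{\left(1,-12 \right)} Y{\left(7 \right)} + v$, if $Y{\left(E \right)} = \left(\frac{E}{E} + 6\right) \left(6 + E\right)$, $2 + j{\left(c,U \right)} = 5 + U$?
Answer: $-966$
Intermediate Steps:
$j{\left(c,U \right)} = 3 + U$ ($j{\left(c,U \right)} = -2 + \left(5 + U\right) = 3 + U$)
$Y{\left(E \right)} = 42 + 7 E$ ($Y{\left(E \right)} = \left(1 + 6\right) \left(6 + E\right) = 7 \left(6 + E\right) = 42 + 7 E$)
$j{\left(1,-12 \right)} Y{\left(7 \right)} + v = \left(3 - 12\right) \left(42 + 7 \cdot 7\right) - 147 = - 9 \left(42 + 49\right) - 147 = \left(-9\right) 91 - 147 = -819 - 147 = -966$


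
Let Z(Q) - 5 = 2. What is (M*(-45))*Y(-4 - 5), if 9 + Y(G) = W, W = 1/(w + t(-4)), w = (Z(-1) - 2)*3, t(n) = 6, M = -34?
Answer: -95880/7 ≈ -13697.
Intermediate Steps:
Z(Q) = 7 (Z(Q) = 5 + 2 = 7)
w = 15 (w = (7 - 2)*3 = 5*3 = 15)
W = 1/21 (W = 1/(15 + 6) = 1/21 ≈ 0.047619)
Y(G) = -188/21 (Y(G) = -9 + 1/21 = -188/21)
(M*(-45))*Y(-4 - 5) = -34*(-45)*(-188/21) = 1530*(-188/21) = -95880/7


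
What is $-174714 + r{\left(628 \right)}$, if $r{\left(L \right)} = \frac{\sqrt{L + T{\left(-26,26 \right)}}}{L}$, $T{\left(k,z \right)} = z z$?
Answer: $-174714 + \frac{\sqrt{326}}{314} \approx -1.7471 \cdot 10^{5}$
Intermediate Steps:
$T{\left(k,z \right)} = z^{2}$
$r{\left(L \right)} = \frac{\sqrt{676 + L}}{L}$ ($r{\left(L \right)} = \frac{\sqrt{L + 26^{2}}}{L} = \frac{\sqrt{L + 676}}{L} = \frac{\sqrt{676 + L}}{L}$)
$-174714 + r{\left(628 \right)} = -174714 + \frac{\sqrt{676 + 628}}{628} = -174714 + \frac{\sqrt{1304}}{628} = -174714 + \frac{2 \sqrt{326}}{628} = -174714 + \frac{\sqrt{326}}{314}$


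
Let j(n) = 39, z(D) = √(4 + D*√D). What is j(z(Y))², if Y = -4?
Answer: 1521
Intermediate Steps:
z(D) = √(4 + D^(3/2))
j(z(Y))² = 39² = 1521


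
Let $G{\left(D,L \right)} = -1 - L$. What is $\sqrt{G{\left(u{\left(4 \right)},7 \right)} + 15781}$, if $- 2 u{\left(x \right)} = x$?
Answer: $\sqrt{15773} \approx 125.59$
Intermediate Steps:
$u{\left(x \right)} = - \frac{x}{2}$
$\sqrt{G{\left(u{\left(4 \right)},7 \right)} + 15781} = \sqrt{\left(-1 - 7\right) + 15781} = \sqrt{-8 + 15781} = \sqrt{15773}$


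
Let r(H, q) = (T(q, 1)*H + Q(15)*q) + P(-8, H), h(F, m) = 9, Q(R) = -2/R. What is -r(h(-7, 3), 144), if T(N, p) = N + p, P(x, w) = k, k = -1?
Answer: -6424/5 ≈ -1284.8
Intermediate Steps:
P(x, w) = -1
r(H, q) = -1 - 2*q/15 + H*(1 + q) (r(H, q) = ((q + 1)*H + (-2/15)*q) - 1 = ((1 + q)*H + (-2*1/15)*q) - 1 = (H*(1 + q) - 2*q/15) - 1 = (-2*q/15 + H*(1 + q)) - 1 = -1 - 2*q/15 + H*(1 + q))
-r(h(-7, 3), 144) = -(-1 + 9 - 2/15*144 + 9*144) = -(-1 + 9 - 96/5 + 1296) = -1*6424/5 = -6424/5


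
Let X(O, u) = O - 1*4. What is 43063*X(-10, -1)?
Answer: -602882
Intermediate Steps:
X(O, u) = -4 + O (X(O, u) = O - 4 = -4 + O)
43063*X(-10, -1) = 43063*(-4 - 10) = 43063*(-14) = -602882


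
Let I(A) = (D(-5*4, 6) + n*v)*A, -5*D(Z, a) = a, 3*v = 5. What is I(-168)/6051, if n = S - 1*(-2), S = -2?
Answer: 336/10085 ≈ 0.033317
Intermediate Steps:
v = 5/3 (v = (1/3)*5 = 5/3 ≈ 1.6667)
D(Z, a) = -a/5
n = 0 (n = -2 - 1*(-2) = -2 + 2 = 0)
I(A) = -6*A/5 (I(A) = (-1/5*6 + 0*(5/3))*A = (-6/5 + 0)*A = -6*A/5)
I(-168)/6051 = -6/5*(-168)/6051 = (1008/5)*(1/6051) = 336/10085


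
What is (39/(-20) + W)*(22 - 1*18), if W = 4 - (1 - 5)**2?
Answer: -279/5 ≈ -55.800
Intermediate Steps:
W = -12 (W = 4 - 1*(-4)**2 = 4 - 1*16 = 4 - 16 = -12)
(39/(-20) + W)*(22 - 1*18) = (39/(-20) - 12)*(22 - 1*18) = (39*(-1/20) - 12)*(22 - 18) = (-39/20 - 12)*4 = -279/20*4 = -279/5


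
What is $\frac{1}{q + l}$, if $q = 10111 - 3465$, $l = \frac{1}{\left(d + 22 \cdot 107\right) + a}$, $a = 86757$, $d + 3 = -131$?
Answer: $\frac{88977}{591341143} \approx 0.00015047$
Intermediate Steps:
$d = -134$ ($d = -3 - 131 = -134$)
$l = \frac{1}{88977}$ ($l = \frac{1}{\left(-134 + 22 \cdot 107\right) + 86757} = \frac{1}{\left(-134 + 2354\right) + 86757} = \frac{1}{2220 + 86757} = \frac{1}{88977} \approx 1.1239 \cdot 10^{-5}$)
$q = 6646$
$\frac{1}{q + l} = \frac{1}{6646 + \frac{1}{88977}} = \frac{1}{\frac{591341143}{88977}} = \frac{88977}{591341143}$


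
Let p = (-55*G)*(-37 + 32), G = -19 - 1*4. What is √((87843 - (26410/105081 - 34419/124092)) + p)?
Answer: √4753375216989252827685/241476138 ≈ 285.51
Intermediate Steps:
G = -23 (G = -19 - 4 = -23)
p = -6325 (p = (-55*(-23))*(-37 + 32) = 1265*(-5) = -6325)
√((87843 - (26410/105081 - 34419/124092)) + p) = √((87843 - (26410/105081 - 34419/124092)) - 6325) = √((87843 - (26410*(1/105081) - 34419*1/124092)) - 6325) = √((87843 - (26410/105081 - 11473/41364)) - 6325) = √((87843 - 1*(-37723691/1448856828)) - 6325) = √((87843 + 37723691/1448856828) - 6325) = √(127271968065695/1448856828 - 6325) = √(118107948628595/1448856828) = √4753375216989252827685/241476138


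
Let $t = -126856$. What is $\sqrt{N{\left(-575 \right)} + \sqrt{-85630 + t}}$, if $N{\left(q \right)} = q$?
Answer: $\sqrt{-575 + i \sqrt{212486}} \approx 8.9989 + 25.612 i$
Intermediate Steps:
$\sqrt{N{\left(-575 \right)} + \sqrt{-85630 + t}} = \sqrt{-575 + \sqrt{-85630 - 126856}} = \sqrt{-575 + \sqrt{-212486}} = \sqrt{-575 + i \sqrt{212486}}$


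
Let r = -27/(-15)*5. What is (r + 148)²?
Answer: 24649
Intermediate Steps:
r = 9 (r = -27*(-1/15)*5 = (9/5)*5 = 9)
(r + 148)² = (9 + 148)² = 157² = 24649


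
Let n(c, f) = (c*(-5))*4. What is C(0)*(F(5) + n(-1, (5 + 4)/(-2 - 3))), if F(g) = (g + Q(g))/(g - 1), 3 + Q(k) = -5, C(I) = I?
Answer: 0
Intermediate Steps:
Q(k) = -8 (Q(k) = -3 - 5 = -8)
F(g) = (-8 + g)/(-1 + g) (F(g) = (g - 8)/(g - 1) = (-8 + g)/(-1 + g))
n(c, f) = -20*c (n(c, f) = -5*c*4 = -20*c)
C(0)*(F(5) + n(-1, (5 + 4)/(-2 - 3))) = 0*((-8 + 5)/(-1 + 5) - 20*(-1)) = 0*(-3/4 + 20) = 0*(77/4) = 0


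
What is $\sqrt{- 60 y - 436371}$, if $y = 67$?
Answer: $i \sqrt{440391} \approx 663.62 i$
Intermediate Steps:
$\sqrt{- 60 y - 436371} = \sqrt{\left(-60\right) 67 - 436371} = \sqrt{-4020 - 436371} = \sqrt{-440391} = i \sqrt{440391}$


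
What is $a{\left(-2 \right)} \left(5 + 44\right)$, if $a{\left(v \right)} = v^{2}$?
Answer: $196$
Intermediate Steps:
$a{\left(-2 \right)} \left(5 + 44\right) = \left(-2\right)^{2} \left(5 + 44\right) = 4 \cdot 49 = 196$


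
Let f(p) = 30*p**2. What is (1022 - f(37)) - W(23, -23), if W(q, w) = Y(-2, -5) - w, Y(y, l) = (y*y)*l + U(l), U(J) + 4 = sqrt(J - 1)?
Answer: -40047 - I*sqrt(6) ≈ -40047.0 - 2.4495*I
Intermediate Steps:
U(J) = -4 + sqrt(-1 + J) (U(J) = -4 + sqrt(J - 1) = -4 + sqrt(-1 + J))
Y(y, l) = -4 + sqrt(-1 + l) + l*y**2 (Y(y, l) = (y*y)*l + (-4 + sqrt(-1 + l)) = y**2*l + (-4 + sqrt(-1 + l)) = l*y**2 + (-4 + sqrt(-1 + l)) = -4 + sqrt(-1 + l) + l*y**2)
W(q, w) = -24 - w + I*sqrt(6) (W(q, w) = (-4 + sqrt(-1 - 5) - 5*(-2)**2) - w = (-4 + sqrt(-6) - 5*4) - w = (-4 + I*sqrt(6) - 20) - w = (-24 + I*sqrt(6)) - w = -24 - w + I*sqrt(6))
(1022 - f(37)) - W(23, -23) = (1022 - 30*37**2) - (-24 - 1*(-23) + I*sqrt(6)) = (1022 - 30*1369) - (-24 + 23 + I*sqrt(6)) = (1022 - 1*41070) - (-1 + I*sqrt(6)) = (1022 - 41070) + (1 - I*sqrt(6)) = -40048 + (1 - I*sqrt(6)) = -40047 - I*sqrt(6)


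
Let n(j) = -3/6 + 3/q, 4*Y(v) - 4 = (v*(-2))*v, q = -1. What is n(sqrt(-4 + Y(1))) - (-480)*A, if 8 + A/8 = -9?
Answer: -130567/2 ≈ -65284.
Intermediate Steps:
A = -136 (A = -64 + 8*(-9) = -64 - 72 = -136)
Y(v) = 1 - v**2/2 (Y(v) = 1 + ((v*(-2))*v)/4 = 1 + ((-2*v)*v)/4 = 1 + (-2*v**2)/4 = 1 - v**2/2)
n(j) = -7/2 (n(j) = -3/6 + 3/(-1) = -3*1/6 + 3*(-1) = -1/2 - 3 = -7/2)
n(sqrt(-4 + Y(1))) - (-480)*A = -7/2 - (-480)*(-136) = -7/2 - 48*1360 = -7/2 - 65280 = -130567/2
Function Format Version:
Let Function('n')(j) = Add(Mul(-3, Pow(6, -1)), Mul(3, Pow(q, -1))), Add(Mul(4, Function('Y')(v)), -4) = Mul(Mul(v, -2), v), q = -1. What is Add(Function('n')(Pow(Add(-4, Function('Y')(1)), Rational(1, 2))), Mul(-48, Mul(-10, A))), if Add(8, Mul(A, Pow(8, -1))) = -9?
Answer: Rational(-130567, 2) ≈ -65284.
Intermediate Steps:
A = -136 (A = Add(-64, Mul(8, -9)) = Add(-64, -72) = -136)
Function('Y')(v) = Add(1, Mul(Rational(-1, 2), Pow(v, 2))) (Function('Y')(v) = Add(1, Mul(Rational(1, 4), Mul(Mul(v, -2), v))) = Add(1, Mul(Rational(1, 4), Mul(Mul(-2, v), v))) = Add(1, Mul(Rational(1, 4), Mul(-2, Pow(v, 2)))) = Add(1, Mul(Rational(-1, 2), Pow(v, 2))))
Function('n')(j) = Rational(-7, 2) (Function('n')(j) = Add(Mul(-3, Pow(6, -1)), Mul(3, Pow(-1, -1))) = Add(Mul(-3, Rational(1, 6)), Mul(3, -1)) = Add(Rational(-1, 2), -3) = Rational(-7, 2))
Add(Function('n')(Pow(Add(-4, Function('Y')(1)), Rational(1, 2))), Mul(-48, Mul(-10, A))) = Add(Rational(-7, 2), Mul(-48, Mul(-10, -136))) = Add(Rational(-7, 2), Mul(-48, 1360)) = Add(Rational(-7, 2), -65280) = Rational(-130567, 2)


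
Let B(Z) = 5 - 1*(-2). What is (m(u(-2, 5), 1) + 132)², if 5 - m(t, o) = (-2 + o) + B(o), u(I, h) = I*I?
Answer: 17161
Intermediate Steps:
u(I, h) = I²
B(Z) = 7 (B(Z) = 5 + 2 = 7)
m(t, o) = -o (m(t, o) = 5 - ((-2 + o) + 7) = 5 - (5 + o) = 5 + (-5 - o) = -o)
(m(u(-2, 5), 1) + 132)² = (-1*1 + 132)² = (-1 + 132)² = 131² = 17161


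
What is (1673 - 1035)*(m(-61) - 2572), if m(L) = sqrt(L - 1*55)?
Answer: -1640936 + 1276*I*sqrt(29) ≈ -1.6409e+6 + 6871.5*I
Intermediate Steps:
m(L) = sqrt(-55 + L) (m(L) = sqrt(L - 55) = sqrt(-55 + L))
(1673 - 1035)*(m(-61) - 2572) = (1673 - 1035)*(sqrt(-55 - 61) - 2572) = 638*(sqrt(-116) - 2572) = 638*(2*I*sqrt(29) - 2572) = 638*(-2572 + 2*I*sqrt(29)) = -1640936 + 1276*I*sqrt(29)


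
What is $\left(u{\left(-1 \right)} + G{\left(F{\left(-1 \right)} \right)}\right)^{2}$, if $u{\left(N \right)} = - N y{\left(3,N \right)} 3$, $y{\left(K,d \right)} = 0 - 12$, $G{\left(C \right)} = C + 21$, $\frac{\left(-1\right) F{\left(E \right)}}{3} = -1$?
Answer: $144$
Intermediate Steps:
$F{\left(E \right)} = 3$ ($F{\left(E \right)} = \left(-3\right) \left(-1\right) = 3$)
$G{\left(C \right)} = 21 + C$
$y{\left(K,d \right)} = -12$ ($y{\left(K,d \right)} = 0 - 12 = -12$)
$u{\left(N \right)} = 36 N$ ($u{\left(N \right)} = - N \left(-12\right) 3 = 12 N 3 = 36 N$)
$\left(u{\left(-1 \right)} + G{\left(F{\left(-1 \right)} \right)}\right)^{2} = \left(36 \left(-1\right) + \left(21 + 3\right)\right)^{2} = \left(-36 + 24\right)^{2} = \left(-12\right)^{2} = 144$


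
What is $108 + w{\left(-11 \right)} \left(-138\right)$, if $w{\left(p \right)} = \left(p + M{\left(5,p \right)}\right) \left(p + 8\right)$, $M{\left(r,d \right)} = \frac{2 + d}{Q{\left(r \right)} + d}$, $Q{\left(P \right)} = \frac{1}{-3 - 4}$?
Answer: $- \frac{53451}{13} \approx -4111.6$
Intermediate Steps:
$Q{\left(P \right)} = - \frac{1}{7}$ ($Q{\left(P \right)} = \frac{1}{-7} = - \frac{1}{7}$)
$M{\left(r,d \right)} = \frac{2 + d}{- \frac{1}{7} + d}$
$w{\left(p \right)} = \left(8 + p\right) \left(p + \frac{7 \left(2 + p\right)}{-1 + 7 p}\right)$ ($w{\left(p \right)} = \left(p + \frac{7 \left(2 + p\right)}{-1 + 7 p}\right) \left(p + 8\right) = \left(p + \frac{7 \left(2 + p\right)}{-1 + 7 p}\right) \left(8 + p\right) = \left(8 + p\right) \left(p + \frac{7 \left(2 + p\right)}{-1 + 7 p}\right)$)
$108 + w{\left(-11 \right)} \left(-138\right) = 108 + \frac{112 + 7 \left(-11\right)^{3} + 62 \left(-11\right) + 62 \left(-11\right)^{2}}{-1 + 7 \left(-11\right)} \left(-138\right) = 108 + \frac{112 + 7 \left(-1331\right) - 682 + 62 \cdot 121}{-1 - 77} \left(-138\right) = 108 + \frac{112 - 9317 - 682 + 7502}{-78} \left(-138\right) = 108 + \left(- \frac{1}{78}\right) \left(-2385\right) \left(-138\right) = 108 + \frac{795}{26} \left(-138\right) = 108 - \frac{54855}{13} = - \frac{53451}{13}$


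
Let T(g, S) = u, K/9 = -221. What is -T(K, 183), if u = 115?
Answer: -115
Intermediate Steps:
K = -1989 (K = 9*(-221) = -1989)
T(g, S) = 115
-T(K, 183) = -1*115 = -115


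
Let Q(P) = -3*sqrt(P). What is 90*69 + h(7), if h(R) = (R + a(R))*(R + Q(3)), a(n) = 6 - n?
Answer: 6252 - 18*sqrt(3) ≈ 6220.8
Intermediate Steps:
h(R) = -18*sqrt(3) + 6*R (h(R) = (R + (6 - R))*(R - 3*sqrt(3)) = 6*(R - 3*sqrt(3)) = -18*sqrt(3) + 6*R)
90*69 + h(7) = 90*69 + (-18*sqrt(3) + 6*7) = 6210 + (-18*sqrt(3) + 42) = 6210 + (42 - 18*sqrt(3)) = 6252 - 18*sqrt(3)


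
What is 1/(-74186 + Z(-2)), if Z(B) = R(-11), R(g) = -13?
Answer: -1/74199 ≈ -1.3477e-5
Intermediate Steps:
Z(B) = -13
1/(-74186 + Z(-2)) = 1/(-74186 - 13) = 1/(-74199) = -1/74199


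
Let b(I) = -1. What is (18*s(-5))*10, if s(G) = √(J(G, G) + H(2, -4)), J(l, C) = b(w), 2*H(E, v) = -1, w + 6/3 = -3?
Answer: 90*I*√6 ≈ 220.45*I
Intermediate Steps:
w = -5 (w = -2 - 3 = -5)
H(E, v) = -½ (H(E, v) = (½)*(-1) = -½)
J(l, C) = -1
s(G) = I*√6/2 (s(G) = √(-1 - ½) = √(-3/2) = I*√6/2)
(18*s(-5))*10 = (18*(I*√6/2))*10 = (9*I*√6)*10 = 90*I*√6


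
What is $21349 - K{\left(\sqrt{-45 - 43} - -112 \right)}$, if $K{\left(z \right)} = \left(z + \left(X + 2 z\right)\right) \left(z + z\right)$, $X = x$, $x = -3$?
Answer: $-52715 - 2676 i \sqrt{22} \approx -52715.0 - 12552.0 i$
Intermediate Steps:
$X = -3$
$K{\left(z \right)} = 2 z \left(-3 + 3 z\right)$ ($K{\left(z \right)} = \left(z + \left(-3 + 2 z\right)\right) \left(z + z\right) = \left(-3 + 3 z\right) 2 z = 2 z \left(-3 + 3 z\right)$)
$21349 - K{\left(\sqrt{-45 - 43} - -112 \right)} = 21349 - 6 \left(\sqrt{-45 - 43} - -112\right) \left(-1 + \left(\sqrt{-45 - 43} - -112\right)\right) = 21349 - 6 \left(\sqrt{-88} + 112\right) \left(-1 + \left(\sqrt{-88} + 112\right)\right) = 21349 - 6 \left(2 i \sqrt{22} + 112\right) \left(-1 + \left(2 i \sqrt{22} + 112\right)\right) = 21349 - 6 \left(112 + 2 i \sqrt{22}\right) \left(-1 + \left(112 + 2 i \sqrt{22}\right)\right) = 21349 - 6 \left(112 + 2 i \sqrt{22}\right) \left(111 + 2 i \sqrt{22}\right) = 21349 - 6 \left(111 + 2 i \sqrt{22}\right) \left(112 + 2 i \sqrt{22}\right)$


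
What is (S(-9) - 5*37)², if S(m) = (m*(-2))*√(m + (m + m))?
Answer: 25477 - 19980*I*√3 ≈ 25477.0 - 34606.0*I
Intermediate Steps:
S(m) = -2*√3*m^(3/2) (S(m) = (-2*m)*√(m + 2*m) = (-2*m)*√(3*m) = (-2*m)*(√3*√m) = -2*√3*m^(3/2))
(S(-9) - 5*37)² = (-2*√3*(-9)^(3/2) - 5*37)² = (-2*√3*(-27*I) - 185)² = (54*I*√3 - 185)² = (-185 + 54*I*√3)²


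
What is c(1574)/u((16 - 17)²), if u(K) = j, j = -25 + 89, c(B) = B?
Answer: 787/32 ≈ 24.594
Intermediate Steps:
j = 64
u(K) = 64
c(1574)/u((16 - 17)²) = 1574/64 = 1574*(1/64) = 787/32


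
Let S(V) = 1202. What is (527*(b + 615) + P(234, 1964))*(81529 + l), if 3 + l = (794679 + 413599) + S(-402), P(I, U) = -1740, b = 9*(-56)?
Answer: 73273627542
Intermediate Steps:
b = -504
l = 1209477 (l = -3 + ((794679 + 413599) + 1202) = -3 + (1208278 + 1202) = -3 + 1209480 = 1209477)
(527*(b + 615) + P(234, 1964))*(81529 + l) = (527*(-504 + 615) - 1740)*(81529 + 1209477) = (527*111 - 1740)*1291006 = (58497 - 1740)*1291006 = 56757*1291006 = 73273627542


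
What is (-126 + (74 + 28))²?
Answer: 576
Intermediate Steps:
(-126 + (74 + 28))² = (-126 + 102)² = (-24)² = 576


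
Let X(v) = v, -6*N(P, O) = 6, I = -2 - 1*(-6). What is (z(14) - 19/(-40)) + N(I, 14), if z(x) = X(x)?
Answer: 539/40 ≈ 13.475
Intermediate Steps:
I = 4 (I = -2 + 6 = 4)
N(P, O) = -1 (N(P, O) = -1/6*6 = -1)
z(x) = x
(z(14) - 19/(-40)) + N(I, 14) = (14 - 19/(-40)) - 1 = (14 - 19*(-1/40)) - 1 = (14 + 19/40) - 1 = 579/40 - 1 = 539/40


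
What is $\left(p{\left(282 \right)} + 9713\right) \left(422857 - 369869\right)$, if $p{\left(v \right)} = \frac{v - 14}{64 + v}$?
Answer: $\frac{89045433204}{173} \approx 5.1471 \cdot 10^{8}$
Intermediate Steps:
$p{\left(v \right)} = \frac{-14 + v}{64 + v}$
$\left(p{\left(282 \right)} + 9713\right) \left(422857 - 369869\right) = \left(\frac{-14 + 282}{64 + 282} + 9713\right) \left(422857 - 369869\right) = \left(\frac{1}{346} \cdot 268 + 9713\right) 52988 = \left(\frac{134}{173} + 9713\right) 52988 = \frac{1680483}{173} \cdot 52988 = \frac{89045433204}{173}$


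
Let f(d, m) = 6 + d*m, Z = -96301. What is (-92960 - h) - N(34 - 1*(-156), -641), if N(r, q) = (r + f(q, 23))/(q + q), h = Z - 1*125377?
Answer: 165001929/1282 ≈ 1.2871e+5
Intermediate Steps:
h = -221678 (h = -96301 - 1*125377 = -96301 - 125377 = -221678)
N(r, q) = (6 + r + 23*q)/(2*q) (N(r, q) = (r + (6 + q*23))/(q + q) = (r + (6 + 23*q))/((2*q)) = (6 + r + 23*q)*(1/(2*q)) = (6 + r + 23*q)/(2*q))
(-92960 - h) - N(34 - 1*(-156), -641) = (-92960 - 1*(-221678)) - (6 + (34 - 1*(-156)) + 23*(-641))/(2*(-641)) = (-92960 + 221678) - (-1)*(6 + (34 + 156) - 14743)/(2*641) = 128718 - (-1)*(6 + 190 - 14743)/(2*641) = 128718 - (-1)*(-14547)/(2*641) = 128718 - 1*14547/1282 = 128718 - 14547/1282 = 165001929/1282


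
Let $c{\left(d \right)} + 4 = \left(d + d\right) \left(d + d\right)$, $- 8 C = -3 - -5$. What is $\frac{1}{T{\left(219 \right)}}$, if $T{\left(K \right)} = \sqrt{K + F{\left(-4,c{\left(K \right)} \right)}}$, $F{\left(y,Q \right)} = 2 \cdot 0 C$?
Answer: $\frac{\sqrt{219}}{219} \approx 0.067574$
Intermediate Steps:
$C = - \frac{1}{4}$ ($C = - \frac{-3 - -5}{8} = - \frac{-3 + 5}{8} = \left(- \frac{1}{8}\right) 2 = - \frac{1}{4} \approx -0.25$)
$c{\left(d \right)} = -4 + 4 d^{2}$ ($c{\left(d \right)} = -4 + \left(d + d\right) \left(d + d\right) = -4 + 2 d 2 d = -4 + 4 d^{2}$)
$F{\left(y,Q \right)} = 0$ ($F{\left(y,Q \right)} = 2 \cdot 0 \left(- \frac{1}{4}\right) = 0 \left(- \frac{1}{4}\right) = 0$)
$T{\left(K \right)} = \sqrt{K}$ ($T{\left(K \right)} = \sqrt{K + 0} = \sqrt{K}$)
$\frac{1}{T{\left(219 \right)}} = \frac{1}{\sqrt{219}} = \frac{\sqrt{219}}{219}$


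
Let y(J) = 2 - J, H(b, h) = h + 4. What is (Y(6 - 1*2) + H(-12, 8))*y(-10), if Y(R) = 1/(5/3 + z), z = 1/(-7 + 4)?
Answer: 153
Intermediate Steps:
H(b, h) = 4 + h
z = -⅓ (z = 1/(-3) = -⅓ ≈ -0.33333)
Y(R) = ¾ (Y(R) = 1/(5/3 - ⅓) = 1/(4/3) = ¾)
(Y(6 - 1*2) + H(-12, 8))*y(-10) = (¾ + (4 + 8))*(2 - 1*(-10)) = (¾ + 12)*(2 + 10) = (51/4)*12 = 153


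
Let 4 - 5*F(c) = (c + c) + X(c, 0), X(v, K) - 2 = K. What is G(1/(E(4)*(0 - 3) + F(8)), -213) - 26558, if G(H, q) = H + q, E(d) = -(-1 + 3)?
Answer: -428331/16 ≈ -26771.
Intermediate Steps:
X(v, K) = 2 + K
E(d) = -2 (E(d) = -1*2 = -2)
F(c) = ⅖ - 2*c/5 (F(c) = ⅘ - ((c + c) + (2 + 0))/5 = ⅘ - (2*c + 2)/5 = ⅘ - (2 + 2*c)/5 = ⅘ + (-⅖ - 2*c/5) = ⅖ - 2*c/5)
G(1/(E(4)*(0 - 3) + F(8)), -213) - 26558 = (1/(-2*(0 - 3) + (⅖ - ⅖*8)) - 213) - 26558 = (1/(-2*(-3) + (⅖ - 16/5)) - 213) - 26558 = (1/(6 - 14/5) - 213) - 26558 = (1/(16/5) - 213) - 26558 = (5/16 - 213) - 26558 = -3403/16 - 26558 = -428331/16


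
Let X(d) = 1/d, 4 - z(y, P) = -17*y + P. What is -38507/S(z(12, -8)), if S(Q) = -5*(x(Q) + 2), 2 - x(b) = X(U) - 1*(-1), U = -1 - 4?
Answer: 38507/16 ≈ 2406.7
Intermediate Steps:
U = -5
z(y, P) = 4 - P + 17*y (z(y, P) = 4 - (-17*y + P) = 4 - (P - 17*y) = 4 + (-P + 17*y) = 4 - P + 17*y)
X(d) = 1/d
x(b) = 6/5 (x(b) = 2 - (1/(-5) - 1*(-1)) = 2 - (-⅕ + 1) = 2 - 1*⅘ = 2 - ⅘ = 6/5)
S(Q) = -16 (S(Q) = -5*(6/5 + 2) = -5*16/5 = -16)
-38507/S(z(12, -8)) = -38507/(-16) = -38507*(-1/16) = 38507/16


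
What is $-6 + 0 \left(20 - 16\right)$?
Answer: $-6$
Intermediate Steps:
$-6 + 0 \left(20 - 16\right) = -6 + 0 \cdot 4 = -6 + 0 = -6$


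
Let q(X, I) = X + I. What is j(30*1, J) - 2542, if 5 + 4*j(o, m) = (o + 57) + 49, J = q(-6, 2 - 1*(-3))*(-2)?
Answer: -10037/4 ≈ -2509.3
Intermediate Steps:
q(X, I) = I + X
J = 2 (J = ((2 - 1*(-3)) - 6)*(-2) = ((2 + 3) - 6)*(-2) = (5 - 6)*(-2) = -1*(-2) = 2)
j(o, m) = 101/4 + o/4 (j(o, m) = -5/4 + ((o + 57) + 49)/4 = -5/4 + ((57 + o) + 49)/4 = -5/4 + (106 + o)/4 = -5/4 + (53/2 + o/4) = 101/4 + o/4)
j(30*1, J) - 2542 = (101/4 + (30*1)/4) - 2542 = (101/4 + (¼)*30) - 2542 = (101/4 + 15/2) - 2542 = 131/4 - 2542 = -10037/4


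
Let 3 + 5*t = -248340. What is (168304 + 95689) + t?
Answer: 1071622/5 ≈ 2.1432e+5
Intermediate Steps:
t = -248343/5 (t = -⅗ + (⅕)*(-248340) = -⅗ - 49668 = -248343/5 ≈ -49669.)
(168304 + 95689) + t = (168304 + 95689) - 248343/5 = 263993 - 248343/5 = 1071622/5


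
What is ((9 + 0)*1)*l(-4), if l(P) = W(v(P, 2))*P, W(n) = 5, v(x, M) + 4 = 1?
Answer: -180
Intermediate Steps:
v(x, M) = -3 (v(x, M) = -4 + 1 = -3)
l(P) = 5*P
((9 + 0)*1)*l(-4) = ((9 + 0)*1)*(5*(-4)) = (9*1)*(-20) = 9*(-20) = -180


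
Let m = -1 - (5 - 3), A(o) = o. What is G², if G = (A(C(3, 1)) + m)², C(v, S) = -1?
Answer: 256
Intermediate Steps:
m = -3 (m = -1 - 1*2 = -1 - 2 = -3)
G = 16 (G = (-1 - 3)² = (-4)² = 16)
G² = 16² = 256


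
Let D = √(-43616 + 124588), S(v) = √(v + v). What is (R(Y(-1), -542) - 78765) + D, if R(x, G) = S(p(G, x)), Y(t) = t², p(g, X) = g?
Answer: -78765 + 2*√20243 + 2*I*√271 ≈ -78481.0 + 32.924*I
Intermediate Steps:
S(v) = √2*√v (S(v) = √(2*v) = √2*√v)
D = 2*√20243 (D = √80972 = 2*√20243 ≈ 284.56)
R(x, G) = √2*√G
(R(Y(-1), -542) - 78765) + D = (√2*√(-542) - 78765) + 2*√20243 = (√2*(I*√542) - 78765) + 2*√20243 = (2*I*√271 - 78765) + 2*√20243 = (-78765 + 2*I*√271) + 2*√20243 = -78765 + 2*√20243 + 2*I*√271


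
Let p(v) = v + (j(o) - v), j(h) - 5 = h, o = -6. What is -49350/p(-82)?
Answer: 49350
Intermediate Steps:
j(h) = 5 + h
p(v) = -1 (p(v) = v + ((5 - 6) - v) = v + (-1 - v) = -1)
-49350/p(-82) = -49350/(-1) = -49350*(-1) = 49350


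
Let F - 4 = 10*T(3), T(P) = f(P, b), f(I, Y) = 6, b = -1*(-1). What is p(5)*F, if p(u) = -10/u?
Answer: -128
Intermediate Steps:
b = 1
T(P) = 6
F = 64 (F = 4 + 10*6 = 4 + 60 = 64)
p(5)*F = -10/5*64 = -10*⅕*64 = -2*64 = -128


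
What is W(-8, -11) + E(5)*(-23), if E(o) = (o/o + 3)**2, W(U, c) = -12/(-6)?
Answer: -366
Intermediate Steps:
W(U, c) = 2 (W(U, c) = -12*(-1/6) = 2)
E(o) = 16 (E(o) = (1 + 3)**2 = 4**2 = 16)
W(-8, -11) + E(5)*(-23) = 2 + 16*(-23) = 2 - 368 = -366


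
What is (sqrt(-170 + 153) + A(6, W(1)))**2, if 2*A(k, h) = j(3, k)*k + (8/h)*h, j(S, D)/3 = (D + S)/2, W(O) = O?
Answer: 7853/4 + 89*I*sqrt(17) ≈ 1963.3 + 366.96*I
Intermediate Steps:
j(S, D) = 3*D/2 + 3*S/2 (j(S, D) = 3*((D + S)/2) = 3*((D + S)*(1/2)) = 3*(D/2 + S/2) = 3*D/2 + 3*S/2)
A(k, h) = 4 + k*(9/2 + 3*k/2)/2 (A(k, h) = ((3*k/2 + (3/2)*3)*k + (8/h)*h)/2 = ((3*k/2 + 9/2)*k + 8)/2 = ((9/2 + 3*k/2)*k + 8)/2 = (k*(9/2 + 3*k/2) + 8)/2 = (8 + k*(9/2 + 3*k/2))/2 = 4 + k*(9/2 + 3*k/2)/2)
(sqrt(-170 + 153) + A(6, W(1)))**2 = (sqrt(-170 + 153) + (4 + (3/4)*6*(3 + 6)))**2 = (sqrt(-17) + (4 + (3/4)*6*9))**2 = (I*sqrt(17) + (4 + 81/2))**2 = (I*sqrt(17) + 89/2)**2 = (89/2 + I*sqrt(17))**2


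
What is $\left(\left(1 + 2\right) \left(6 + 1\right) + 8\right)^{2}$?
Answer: $841$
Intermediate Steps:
$\left(\left(1 + 2\right) \left(6 + 1\right) + 8\right)^{2} = \left(3 \cdot 7 + 8\right)^{2} = \left(21 + 8\right)^{2} = 29^{2} = 841$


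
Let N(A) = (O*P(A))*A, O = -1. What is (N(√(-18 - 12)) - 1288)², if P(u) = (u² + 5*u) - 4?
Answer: 1260364 - 77384*I*√30 ≈ 1.2604e+6 - 4.2385e+5*I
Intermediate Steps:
P(u) = -4 + u² + 5*u
N(A) = A*(4 - A² - 5*A) (N(A) = (-(-4 + A² + 5*A))*A = (4 - A² - 5*A)*A = A*(4 - A² - 5*A))
(N(√(-18 - 12)) - 1288)² = (√(-18 - 12)*(4 - (√(-18 - 12))² - 5*√(-18 - 12)) - 1288)² = (√(-30)*(4 - (√(-30))² - 5*I*√30) - 1288)² = ((I*√30)*(4 - (I*√30)² - 5*I*√30) - 1288)² = ((I*√30)*(4 - 1*(-30) - 5*I*√30) - 1288)² = ((I*√30)*(4 + 30 - 5*I*√30) - 1288)² = ((I*√30)*(34 - 5*I*√30) - 1288)² = (I*√30*(34 - 5*I*√30) - 1288)² = (-1288 + I*√30*(34 - 5*I*√30))²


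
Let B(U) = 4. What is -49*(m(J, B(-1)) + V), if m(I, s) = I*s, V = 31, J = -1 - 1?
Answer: -1127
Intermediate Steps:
J = -2
-49*(m(J, B(-1)) + V) = -49*(-2*4 + 31) = -49*(-8 + 31) = -49*23 = -1127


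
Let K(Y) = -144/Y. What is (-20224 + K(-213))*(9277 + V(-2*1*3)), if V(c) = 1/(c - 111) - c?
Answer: -1559497560160/8307 ≈ -1.8773e+8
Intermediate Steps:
V(c) = 1/(-111 + c) - c
(-20224 + K(-213))*(9277 + V(-2*1*3)) = (-20224 - 144/(-213))*(9277 + (1 - (-2*1*3)² + 111*(-2*1*3))/(-111 - 2*1*3)) = (-20224 - 144*(-1/213))*(9277 + (1 - (-2*3)² + 111*(-2*3))/(-111 - 2*3)) = (-20224 + 48/71)*(9277 + (1 - 1*(-6)² + 111*(-6))/(-111 - 6)) = -1435856*(9277 + (1 - 1*36 - 666)/(-117))/71 = -1435856*(9277 - (1 - 36 - 666)/117)/71 = -1435856*(9277 - 1/117*(-701))/71 = -1435856*(9277 + 701/117)/71 = -1435856/71*1086110/117 = -1559497560160/8307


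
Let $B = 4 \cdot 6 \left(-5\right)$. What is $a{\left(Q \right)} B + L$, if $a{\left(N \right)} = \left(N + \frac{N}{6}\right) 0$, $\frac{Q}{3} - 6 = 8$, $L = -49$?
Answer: $-49$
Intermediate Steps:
$Q = 42$ ($Q = 18 + 3 \cdot 8 = 18 + 24 = 42$)
$B = -120$ ($B = 24 \left(-5\right) = -120$)
$a{\left(N \right)} = 0$ ($a{\left(N \right)} = \left(N + N \frac{1}{6}\right) 0 = \left(N + \frac{N}{6}\right) 0 = \frac{7 N}{6} \cdot 0 = 0$)
$a{\left(Q \right)} B + L = 0 \left(-120\right) - 49 = 0 - 49 = -49$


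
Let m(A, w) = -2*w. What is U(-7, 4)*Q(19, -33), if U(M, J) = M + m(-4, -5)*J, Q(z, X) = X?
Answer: -1089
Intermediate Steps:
U(M, J) = M + 10*J (U(M, J) = M + (-2*(-5))*J = M + 10*J)
U(-7, 4)*Q(19, -33) = (-7 + 10*4)*(-33) = (-7 + 40)*(-33) = 33*(-33) = -1089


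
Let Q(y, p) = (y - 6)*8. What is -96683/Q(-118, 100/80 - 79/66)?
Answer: 96683/992 ≈ 97.463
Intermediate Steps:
Q(y, p) = -48 + 8*y (Q(y, p) = (-6 + y)*8 = -48 + 8*y)
-96683/Q(-118, 100/80 - 79/66) = -96683/(-48 + 8*(-118)) = -96683/(-48 - 944) = -96683/(-992) = -96683*(-1/992) = 96683/992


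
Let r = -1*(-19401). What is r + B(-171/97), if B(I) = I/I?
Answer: 19402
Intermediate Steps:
r = 19401
B(I) = 1
r + B(-171/97) = 19401 + 1 = 19402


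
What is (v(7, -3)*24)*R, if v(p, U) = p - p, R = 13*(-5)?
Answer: 0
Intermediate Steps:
R = -65
v(p, U) = 0
(v(7, -3)*24)*R = (0*24)*(-65) = 0*(-65) = 0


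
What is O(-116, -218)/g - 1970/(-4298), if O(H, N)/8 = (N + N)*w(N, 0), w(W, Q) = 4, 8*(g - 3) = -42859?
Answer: 282055259/92052415 ≈ 3.0641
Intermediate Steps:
g = -42835/8 (g = 3 + (⅛)*(-42859) = 3 - 42859/8 = -42835/8 ≈ -5354.4)
O(H, N) = 64*N (O(H, N) = 8*((N + N)*4) = 8*((2*N)*4) = 8*(8*N) = 64*N)
O(-116, -218)/g - 1970/(-4298) = (64*(-218))/(-42835/8) - 1970/(-4298) = -13952*(-8/42835) - 1970*(-1/4298) = 111616/42835 + 985/2149 = 282055259/92052415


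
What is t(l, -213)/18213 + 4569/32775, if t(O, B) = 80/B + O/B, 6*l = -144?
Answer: 5907667187/42382106325 ≈ 0.13939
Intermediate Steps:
l = -24 (l = (⅙)*(-144) = -24)
t(l, -213)/18213 + 4569/32775 = ((80 - 24)/(-213))/18213 + 4569/32775 = -1/213*56*(1/18213) + 4569*(1/32775) = -56/213*1/18213 + 1523/10925 = -56/3879369 + 1523/10925 = 5907667187/42382106325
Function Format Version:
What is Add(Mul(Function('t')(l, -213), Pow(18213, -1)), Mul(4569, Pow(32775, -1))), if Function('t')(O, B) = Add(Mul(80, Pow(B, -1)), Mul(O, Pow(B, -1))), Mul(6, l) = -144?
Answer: Rational(5907667187, 42382106325) ≈ 0.13939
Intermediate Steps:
l = -24 (l = Mul(Rational(1, 6), -144) = -24)
Add(Mul(Function('t')(l, -213), Pow(18213, -1)), Mul(4569, Pow(32775, -1))) = Add(Mul(Mul(Pow(-213, -1), Add(80, -24)), Pow(18213, -1)), Mul(4569, Pow(32775, -1))) = Add(Mul(Mul(Rational(-1, 213), 56), Rational(1, 18213)), Mul(4569, Rational(1, 32775))) = Add(Mul(Rational(-56, 213), Rational(1, 18213)), Rational(1523, 10925)) = Add(Rational(-56, 3879369), Rational(1523, 10925)) = Rational(5907667187, 42382106325)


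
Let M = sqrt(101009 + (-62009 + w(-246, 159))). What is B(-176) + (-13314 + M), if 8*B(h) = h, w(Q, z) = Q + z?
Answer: -13336 + sqrt(38913) ≈ -13139.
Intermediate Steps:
B(h) = h/8
M = sqrt(38913) (M = sqrt(101009 + (-62009 + (-246 + 159))) = sqrt(101009 + (-62009 - 87)) = sqrt(101009 - 62096) = sqrt(38913) ≈ 197.26)
B(-176) + (-13314 + M) = (1/8)*(-176) + (-13314 + sqrt(38913)) = -22 + (-13314 + sqrt(38913)) = -13336 + sqrt(38913)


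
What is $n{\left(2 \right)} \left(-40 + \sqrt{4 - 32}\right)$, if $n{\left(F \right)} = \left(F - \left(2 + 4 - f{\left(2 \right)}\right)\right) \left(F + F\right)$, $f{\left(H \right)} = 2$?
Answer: $320 - 16 i \sqrt{7} \approx 320.0 - 42.332 i$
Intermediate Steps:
$n{\left(F \right)} = 2 F \left(-4 + F\right)$ ($n{\left(F \right)} = \left(F + \left(2 - \left(2 - -4\right)\right)\right) \left(F + F\right) = \left(F + \left(2 - \left(2 + 4\right)\right)\right) 2 F = \left(F + \left(2 - 6\right)\right) 2 F = \left(F - 4\right) 2 F = \left(-4 + F\right) 2 F = 2 F \left(-4 + F\right)$)
$n{\left(2 \right)} \left(-40 + \sqrt{4 - 32}\right) = 2 \cdot 2 \left(-4 + 2\right) \left(-40 + \sqrt{4 - 32}\right) = 2 \cdot 2 \left(-2\right) \left(-40 + \sqrt{-28}\right) = - 8 \left(-40 + 2 i \sqrt{7}\right) = 320 - 16 i \sqrt{7}$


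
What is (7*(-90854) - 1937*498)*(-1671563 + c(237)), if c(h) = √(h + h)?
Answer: 2675510424052 - 1600604*√474 ≈ 2.6755e+12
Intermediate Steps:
c(h) = √2*√h (c(h) = √(2*h) = √2*√h)
(7*(-90854) - 1937*498)*(-1671563 + c(237)) = (7*(-90854) - 1937*498)*(-1671563 + √2*√237) = (-635978 - 964626)*(-1671563 + √474) = -1600604*(-1671563 + √474) = 2675510424052 - 1600604*√474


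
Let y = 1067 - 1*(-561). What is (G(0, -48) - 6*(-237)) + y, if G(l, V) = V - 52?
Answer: 2950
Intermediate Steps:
G(l, V) = -52 + V
y = 1628 (y = 1067 + 561 = 1628)
(G(0, -48) - 6*(-237)) + y = ((-52 - 48) - 6*(-237)) + 1628 = (-100 + 1422) + 1628 = 1322 + 1628 = 2950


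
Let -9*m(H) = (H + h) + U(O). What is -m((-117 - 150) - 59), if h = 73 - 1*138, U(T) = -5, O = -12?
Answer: -44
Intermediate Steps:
h = -65 (h = 73 - 138 = -65)
m(H) = 70/9 - H/9 (m(H) = -((H - 65) - 5)/9 = -((-65 + H) - 5)/9 = -(-70 + H)/9 = 70/9 - H/9)
-m((-117 - 150) - 59) = -(70/9 - ((-117 - 150) - 59)/9) = -(70/9 - (-267 - 59)/9) = -(70/9 - ⅑*(-326)) = -(70/9 + 326/9) = -1*44 = -44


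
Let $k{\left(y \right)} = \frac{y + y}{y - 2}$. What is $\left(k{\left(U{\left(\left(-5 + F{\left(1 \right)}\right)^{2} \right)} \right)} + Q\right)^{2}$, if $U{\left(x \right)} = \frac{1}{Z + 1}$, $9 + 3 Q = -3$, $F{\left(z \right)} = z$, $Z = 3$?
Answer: $\frac{900}{49} \approx 18.367$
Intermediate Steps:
$Q = -4$ ($Q = -3 + \frac{1}{3} \left(-3\right) = -3 - 1 = -4$)
$U{\left(x \right)} = \frac{1}{4}$ ($U{\left(x \right)} = \frac{1}{3 + 1} = \frac{1}{4}$)
$k{\left(y \right)} = \frac{2 y}{-2 + y}$
$\left(k{\left(U{\left(\left(-5 + F{\left(1 \right)}\right)^{2} \right)} \right)} + Q\right)^{2} = \left(2 \cdot \frac{1}{4} \frac{1}{-2 + \frac{1}{4}} - 4\right)^{2} = \left(2 \cdot \frac{1}{4} \frac{1}{- \frac{7}{4}} - 4\right)^{2} = \left(2 \cdot \frac{1}{4} \left(- \frac{4}{7}\right) - 4\right)^{2} = \left(- \frac{2}{7} - 4\right)^{2} = \left(- \frac{30}{7}\right)^{2} = \frac{900}{49}$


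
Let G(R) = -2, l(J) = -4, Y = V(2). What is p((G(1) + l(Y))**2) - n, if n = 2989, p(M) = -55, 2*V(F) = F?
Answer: -3044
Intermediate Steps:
V(F) = F/2
Y = 1 (Y = (1/2)*2 = 1)
p((G(1) + l(Y))**2) - n = -55 - 1*2989 = -55 - 2989 = -3044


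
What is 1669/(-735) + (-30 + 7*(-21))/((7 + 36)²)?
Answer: -3216076/1359015 ≈ -2.3665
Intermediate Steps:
1669/(-735) + (-30 + 7*(-21))/((7 + 36)²) = 1669*(-1/735) + (-30 - 147)/(43²) = -1669/735 - 177/1849 = -3216076/1359015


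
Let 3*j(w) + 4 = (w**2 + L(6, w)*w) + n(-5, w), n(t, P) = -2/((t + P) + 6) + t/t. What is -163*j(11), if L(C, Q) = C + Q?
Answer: -298127/18 ≈ -16563.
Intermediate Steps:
n(t, P) = 1 - 2/(6 + P + t) (n(t, P) = -2/((P + t) + 6) + 1 = -2/(6 + P + t) + 1 = 1 - 2/(6 + P + t))
j(w) = -4/3 + w**2/3 + w*(6 + w)/3 + (-1 + w)/(3*(1 + w)) (j(w) = -4/3 + ((w**2 + (6 + w)*w) + (4 + w - 5)/(6 + w - 5))/3 = -4/3 + ((w**2 + w*(6 + w)) + (-1 + w)/(1 + w))/3 = -4/3 + (w**2 + w*(6 + w) + (-1 + w)/(1 + w))/3 = -4/3 + (w**2/3 + w*(6 + w)/3 + (-1 + w)/(3*(1 + w))) = -4/3 + w**2/3 + w*(6 + w)/3 + (-1 + w)/(3*(1 + w)))
-163*j(11) = -163*(-5 + 2*11**3 + 3*11 + 8*11**2)/(3*(1 + 11)) = -163*(-5 + 2*1331 + 33 + 8*121)/(3*12) = -163*(-5 + 2662 + 33 + 968)/(3*12) = -163*3658/(3*12) = -163*1829/18 = -298127/18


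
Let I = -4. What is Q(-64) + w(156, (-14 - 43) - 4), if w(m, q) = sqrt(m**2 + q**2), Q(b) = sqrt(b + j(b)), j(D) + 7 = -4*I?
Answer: sqrt(28057) + I*sqrt(55) ≈ 167.5 + 7.4162*I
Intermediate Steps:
j(D) = 9 (j(D) = -7 - 4*(-4) = -7 + 16 = 9)
Q(b) = sqrt(9 + b) (Q(b) = sqrt(b + 9) = sqrt(9 + b))
Q(-64) + w(156, (-14 - 43) - 4) = sqrt(9 - 64) + sqrt(156**2 + ((-14 - 43) - 4)**2) = sqrt(-55) + sqrt(24336 + (-57 - 4)**2) = I*sqrt(55) + sqrt(24336 + (-61)**2) = I*sqrt(55) + sqrt(24336 + 3721) = I*sqrt(55) + sqrt(28057) = sqrt(28057) + I*sqrt(55)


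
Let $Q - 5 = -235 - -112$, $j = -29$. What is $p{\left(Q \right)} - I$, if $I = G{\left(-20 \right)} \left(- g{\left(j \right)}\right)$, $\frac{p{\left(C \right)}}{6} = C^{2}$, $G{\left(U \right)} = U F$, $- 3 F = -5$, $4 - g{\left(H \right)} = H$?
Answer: $82444$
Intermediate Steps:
$g{\left(H \right)} = 4 - H$
$F = \frac{5}{3}$ ($F = \left(- \frac{1}{3}\right) \left(-5\right) = \frac{5}{3} \approx 1.6667$)
$G{\left(U \right)} = \frac{5 U}{3}$ ($G{\left(U \right)} = U \frac{5}{3} = \frac{5 U}{3}$)
$Q = -118$ ($Q = 5 - 123 = -118$)
$p{\left(C \right)} = 6 C^{2}$
$I = 1100$ ($I = \frac{5}{3} \left(-20\right) \left(- (4 - -29)\right) = - \frac{100 \left(- (4 + 29)\right)}{3} = - \frac{100 \left(\left(-1\right) 33\right)}{3} = \left(- \frac{100}{3}\right) \left(-33\right) = 1100$)
$p{\left(Q \right)} - I = 6 \left(-118\right)^{2} - 1100 = 6 \cdot 13924 - 1100 = 83544 - 1100 = 82444$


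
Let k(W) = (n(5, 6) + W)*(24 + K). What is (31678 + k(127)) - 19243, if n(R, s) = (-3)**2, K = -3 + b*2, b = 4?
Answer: 16379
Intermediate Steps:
K = 5 (K = -3 + 4*2 = -3 + 8 = 5)
n(R, s) = 9
k(W) = 261 + 29*W (k(W) = (9 + W)*(24 + 5) = (9 + W)*29 = 261 + 29*W)
(31678 + k(127)) - 19243 = (31678 + (261 + 29*127)) - 19243 = (31678 + (261 + 3683)) - 19243 = (31678 + 3944) - 19243 = 35622 - 19243 = 16379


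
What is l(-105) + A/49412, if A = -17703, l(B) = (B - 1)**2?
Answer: 555175529/49412 ≈ 11236.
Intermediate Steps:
l(B) = (-1 + B)**2
l(-105) + A/49412 = (-1 - 105)**2 - 17703/49412 = (-106)**2 - 17703*1/49412 = 11236 - 17703/49412 = 555175529/49412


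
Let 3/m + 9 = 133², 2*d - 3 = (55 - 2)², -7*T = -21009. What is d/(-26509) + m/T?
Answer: -174080948677/3282159877360 ≈ -0.053039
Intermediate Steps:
T = 21009/7 (T = -⅐*(-21009) = 21009/7 ≈ 3001.3)
d = 1406 (d = 3/2 + (55 - 2)²/2 = 3/2 + (½)*53² = 3/2 + (½)*2809 = 3/2 + 2809/2 = 1406)
m = 3/17680 (m = 3/(-9 + 133²) = 3/(-9 + 17689) = 3/17680 ≈ 0.00016968)
d/(-26509) + m/T = 1406/(-26509) + 3/(17680*(21009/7)) = 1406*(-1/26509) + (3/17680)*(7/21009) = -1406/26509 + 7/123813040 = -174080948677/3282159877360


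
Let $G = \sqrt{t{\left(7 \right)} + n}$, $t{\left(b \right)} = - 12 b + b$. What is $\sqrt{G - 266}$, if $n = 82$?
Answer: $\sqrt{-266 + \sqrt{5}} \approx 16.241 i$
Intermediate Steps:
$t{\left(b \right)} = - 11 b$
$G = \sqrt{5}$ ($G = \sqrt{\left(-11\right) 7 + 82} = \sqrt{-77 + 82} = \sqrt{5} \approx 2.2361$)
$\sqrt{G - 266} = \sqrt{\sqrt{5} - 266} = \sqrt{-266 + \sqrt{5}}$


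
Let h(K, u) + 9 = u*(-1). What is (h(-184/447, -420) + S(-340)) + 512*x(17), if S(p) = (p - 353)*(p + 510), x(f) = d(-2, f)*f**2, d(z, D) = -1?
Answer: -265367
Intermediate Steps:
x(f) = -f**2
h(K, u) = -9 - u (h(K, u) = -9 + u*(-1) = -9 - u)
S(p) = (-353 + p)*(510 + p)
(h(-184/447, -420) + S(-340)) + 512*x(17) = ((-9 - 1*(-420)) + (-180030 + (-340)**2 + 157*(-340))) + 512*(-1*17**2) = ((-9 + 420) + (-180030 + 115600 - 53380)) + 512*(-1*289) = (411 - 117810) + 512*(-289) = -117399 - 147968 = -265367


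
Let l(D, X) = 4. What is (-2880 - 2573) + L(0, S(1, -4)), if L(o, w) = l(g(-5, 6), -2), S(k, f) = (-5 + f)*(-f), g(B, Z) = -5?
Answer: -5449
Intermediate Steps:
S(k, f) = -f*(-5 + f)
L(o, w) = 4
(-2880 - 2573) + L(0, S(1, -4)) = (-2880 - 2573) + 4 = -5453 + 4 = -5449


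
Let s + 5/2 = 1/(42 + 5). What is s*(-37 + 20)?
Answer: 3961/94 ≈ 42.138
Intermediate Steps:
s = -233/94 (s = -5/2 + 1/(42 + 5) = -5/2 + 1/47 = -233/94 ≈ -2.4787)
s*(-37 + 20) = -233*(-37 + 20)/94 = -233/94*(-17) = 3961/94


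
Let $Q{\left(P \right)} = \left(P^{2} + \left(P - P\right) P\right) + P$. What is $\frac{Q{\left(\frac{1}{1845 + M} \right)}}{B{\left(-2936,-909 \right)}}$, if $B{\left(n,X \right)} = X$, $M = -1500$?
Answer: $- \frac{346}{108193725} \approx -3.198 \cdot 10^{-6}$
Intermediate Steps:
$Q{\left(P \right)} = P + P^{2}$ ($Q{\left(P \right)} = \left(P^{2} + 0 P\right) + P = \left(P^{2} + 0\right) + P = P^{2} + P = P + P^{2}$)
$\frac{Q{\left(\frac{1}{1845 + M} \right)}}{B{\left(-2936,-909 \right)}} = \frac{\frac{1}{1845 - 1500} \left(1 + \frac{1}{1845 - 1500}\right)}{-909} = \frac{1 + \frac{1}{345}}{345} \left(- \frac{1}{909}\right) = \frac{1}{345} \cdot \frac{346}{345} \left(- \frac{1}{909}\right) = \frac{346}{119025} \left(- \frac{1}{909}\right) = - \frac{346}{108193725}$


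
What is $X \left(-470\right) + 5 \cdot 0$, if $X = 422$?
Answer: $-198340$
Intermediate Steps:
$X \left(-470\right) + 5 \cdot 0 = 422 \left(-470\right) + 5 \cdot 0 = -198340 + 0 = -198340$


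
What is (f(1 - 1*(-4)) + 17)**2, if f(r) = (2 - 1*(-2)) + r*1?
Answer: 676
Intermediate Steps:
f(r) = 4 + r (f(r) = (2 + 2) + r = 4 + r)
(f(1 - 1*(-4)) + 17)**2 = ((4 + (1 - 1*(-4))) + 17)**2 = ((4 + (1 + 4)) + 17)**2 = ((4 + 5) + 17)**2 = (9 + 17)**2 = 26**2 = 676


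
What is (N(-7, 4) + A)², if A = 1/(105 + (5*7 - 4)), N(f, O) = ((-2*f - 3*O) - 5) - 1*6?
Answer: 1495729/18496 ≈ 80.868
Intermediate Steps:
N(f, O) = -11 - 3*O - 2*f (N(f, O) = ((-3*O - 2*f) - 5) - 6 = (-5 - 3*O - 2*f) - 6 = -11 - 3*O - 2*f)
A = 1/136 (A = 1/(105 + (35 - 4)) = 1/(105 + 31) = 1/136 ≈ 0.0073529)
(N(-7, 4) + A)² = ((-11 - 3*4 - 2*(-7)) + 1/136)² = ((-11 - 12 + 14) + 1/136)² = (-9 + 1/136)² = (-1223/136)² = 1495729/18496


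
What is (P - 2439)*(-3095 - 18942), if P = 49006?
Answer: -1026196979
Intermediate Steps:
(P - 2439)*(-3095 - 18942) = (49006 - 2439)*(-3095 - 18942) = 46567*(-22037) = -1026196979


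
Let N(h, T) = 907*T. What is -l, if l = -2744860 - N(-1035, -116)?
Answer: 2639648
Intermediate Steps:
l = -2639648 (l = -2744860 - 907*(-116) = -2744860 - 1*(-105212) = -2744860 + 105212 = -2639648)
-l = -1*(-2639648) = 2639648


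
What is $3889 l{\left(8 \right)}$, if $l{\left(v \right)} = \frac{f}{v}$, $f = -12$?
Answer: $- \frac{11667}{2} \approx -5833.5$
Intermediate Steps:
$l{\left(v \right)} = - \frac{12}{v}$
$3889 l{\left(8 \right)} = 3889 \left(- \frac{12}{8}\right) = 3889 \left(\left(-12\right) \frac{1}{8}\right) = 3889 \left(- \frac{3}{2}\right) = - \frac{11667}{2}$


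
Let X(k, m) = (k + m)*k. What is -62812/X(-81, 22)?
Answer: -62812/4779 ≈ -13.143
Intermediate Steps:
X(k, m) = k*(k + m)
-62812/X(-81, 22) = -62812*(-1/(81*(-81 + 22))) = -62812/((-81*(-59))) = -62812/4779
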